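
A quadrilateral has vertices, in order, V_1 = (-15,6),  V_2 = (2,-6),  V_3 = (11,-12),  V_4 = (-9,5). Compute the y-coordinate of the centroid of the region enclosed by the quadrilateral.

Apply the shoelace (surveyor's) formula. First the cross-terms c_i = x_i·y_{i+1} − x_{i+1}·y_i:
  78, 42, -53, 21  ⇒  2A = 88, A = 44.
Then Σ (y_i + y_{i+1})·c_i = -154, so ȳ = -154 / (6·44) = -7/12.

-7/12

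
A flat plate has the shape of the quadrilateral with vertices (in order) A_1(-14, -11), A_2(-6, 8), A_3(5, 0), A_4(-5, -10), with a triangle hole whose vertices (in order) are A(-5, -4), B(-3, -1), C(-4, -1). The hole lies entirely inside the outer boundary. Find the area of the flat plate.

Outer boundary:
Apply the shoelace (surveyor's) formula: 2A = Σ (x_i·y_{i+1} − x_{i+1}·y_i), indices taken mod 4.
A_1→A_2: (-14)(8) − (-6)(-11) = -178
A_2→A_3: (-6)(0) − (5)(8) = -40
A_3→A_4: (5)(-10) − (-5)(0) = -50
A_4→A_1: (-5)(-11) − (-14)(-10) = -85
Σ = -353
Area = |Σ|/2 = 176.5.
Hole:
Apply the surveyor's formula: 2A = Σ (x_i·y_{i+1} − x_{i+1}·y_i), indices taken mod 3.
Σ = (-7) + (-1) + (11) = 3
Area = |Σ|/2 = 1.5.
Net area = 176.5 − 1.5 = 175.

175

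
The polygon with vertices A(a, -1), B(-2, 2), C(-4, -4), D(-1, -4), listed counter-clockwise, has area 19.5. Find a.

2

The doubled signed area Σ (x_i y_{i+1} − x_{i+1} y_i) is linear in a.
With a=0 it equals 27; the coefficient of a is 6 (from the two edges through A).
So 6·a + 27 = 2·19.5 = 39 ⇒ a = 2.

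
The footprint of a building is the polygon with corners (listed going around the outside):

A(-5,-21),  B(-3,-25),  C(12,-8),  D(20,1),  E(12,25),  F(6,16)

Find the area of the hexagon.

521

Apply the shoelace (surveyor's) formula: 2A = Σ (x_i·y_{i+1} − x_{i+1}·y_i), indices taken mod 6.
Cross-terms: 62, 324, 172, 488, 42, -46  ⇒  Σ = 1042
Area = |Σ|/2 = 521.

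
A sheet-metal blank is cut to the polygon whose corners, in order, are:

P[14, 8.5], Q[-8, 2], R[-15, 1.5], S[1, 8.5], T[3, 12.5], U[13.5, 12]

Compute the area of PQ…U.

Apply the surveyor's formula: 2A = Σ (x_i·y_{i+1} − x_{i+1}·y_i), indices taken mod 6.
Cross-terms: 96, 18, -129, -13, -132.75, -53.25  ⇒  Σ = -214
Area = |Σ|/2 = 107.

107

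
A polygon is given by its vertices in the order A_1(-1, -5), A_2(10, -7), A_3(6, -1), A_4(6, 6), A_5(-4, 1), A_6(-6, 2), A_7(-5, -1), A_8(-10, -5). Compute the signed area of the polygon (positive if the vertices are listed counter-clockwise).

117.5

A_1→A_2: (-1)(-7) − (10)(-5) = 57
A_2→A_3: (10)(-1) − (6)(-7) = 32
A_3→A_4: (6)(6) − (6)(-1) = 42
A_4→A_5: (6)(1) − (-4)(6) = 30
A_5→A_6: (-4)(2) − (-6)(1) = -2
A_6→A_7: (-6)(-1) − (-5)(2) = 16
A_7→A_8: (-5)(-5) − (-10)(-1) = 15
A_8→A_1: (-10)(-5) − (-1)(-5) = 45
Σ = 235
Signed area = Σ/2 = 117.5 (positive ⇒ counter-clockwise traversal).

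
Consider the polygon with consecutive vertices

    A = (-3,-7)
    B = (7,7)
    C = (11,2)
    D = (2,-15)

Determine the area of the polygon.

131.5

A→B: (-3)(7) − (7)(-7) = 28
B→C: (7)(2) − (11)(7) = -63
C→D: (11)(-15) − (2)(2) = -169
D→A: (2)(-7) − (-3)(-15) = -59
Σ = -263
Area = |Σ|/2 = 131.5.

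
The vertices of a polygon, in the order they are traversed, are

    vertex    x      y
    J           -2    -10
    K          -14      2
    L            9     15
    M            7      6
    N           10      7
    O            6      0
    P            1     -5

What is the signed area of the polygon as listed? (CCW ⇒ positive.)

Apply Gauss's area formula: 2A = Σ (x_i·y_{i+1} − x_{i+1}·y_i), indices taken mod 7.
Cross-terms: -144, -228, -51, -11, -42, -30, -20  ⇒  Σ = -526
Signed area = Σ/2 = -263 (negative ⇒ clockwise traversal).

-263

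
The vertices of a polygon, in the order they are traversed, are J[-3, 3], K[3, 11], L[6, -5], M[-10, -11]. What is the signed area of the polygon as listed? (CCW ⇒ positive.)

-151

Σ = (-42) + (-81) + (-116) + (-63) = -302
Signed area = Σ/2 = -151 (negative ⇒ clockwise traversal).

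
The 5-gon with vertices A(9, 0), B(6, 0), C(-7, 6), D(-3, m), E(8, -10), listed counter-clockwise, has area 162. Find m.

-10

The doubled signed area Σ (x_i y_{i+1} − x_{i+1} y_i) is linear in m.
With m=0 it equals 174; the coefficient of m is -15 (from the two edges through D).
So -15·m + 174 = 2·162 = 324 ⇒ m = -10.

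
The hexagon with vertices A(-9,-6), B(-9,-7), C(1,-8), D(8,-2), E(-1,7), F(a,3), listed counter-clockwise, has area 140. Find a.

-4

Write out the shoelace sum; only the two edges meeting at F involve a:
2·Area = [((-1)·3 − a·7) + (a·(-6) − (-9)·3)] + 204
       = -13·a + 228 = 280
⇒ a = -4.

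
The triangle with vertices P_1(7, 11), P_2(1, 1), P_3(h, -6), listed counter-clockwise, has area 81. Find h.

Write out the shoelace sum; only the two edges meeting at P_3 involve h:
2·Area = [(1·(-6) − h·1) + (h·11 − 7·(-6))] + -4
       = 10·h + 32 = 162
⇒ h = 13.

13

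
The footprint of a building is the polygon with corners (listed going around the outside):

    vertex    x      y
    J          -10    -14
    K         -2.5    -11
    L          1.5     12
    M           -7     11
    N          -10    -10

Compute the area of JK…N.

Apply Gauss's area formula: 2A = Σ (x_i·y_{i+1} − x_{i+1}·y_i), indices taken mod 5.
J→K: (-10)(-11) − (-2.5)(-14) = 75
K→L: (-2.5)(12) − (1.5)(-11) = -13.5
L→M: (1.5)(11) − (-7)(12) = 100.5
M→N: (-7)(-10) − (-10)(11) = 180
N→J: (-10)(-14) − (-10)(-10) = 40
Σ = 382
Area = |Σ|/2 = 191.

191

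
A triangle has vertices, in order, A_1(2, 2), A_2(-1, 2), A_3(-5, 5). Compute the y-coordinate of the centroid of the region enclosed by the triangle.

Apply Gauss's area formula. First the cross-terms c_i = x_i·y_{i+1} − x_{i+1}·y_i:
  6, 5, -20  ⇒  2A = -9, A = -4.5.
Then Σ (y_i + y_{i+1})·c_i = -81, so ȳ = -81 / (6·(-4.5)) = 3.

3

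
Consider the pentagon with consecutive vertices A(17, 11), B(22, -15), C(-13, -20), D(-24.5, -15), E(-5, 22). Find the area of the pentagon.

1235

Apply Gauss's area formula: 2A = Σ (x_i·y_{i+1} − x_{i+1}·y_i), indices taken mod 5.
Σ = (-497) + (-635) + (-295) + (-614) + (-429) = -2470
Area = |Σ|/2 = 1235.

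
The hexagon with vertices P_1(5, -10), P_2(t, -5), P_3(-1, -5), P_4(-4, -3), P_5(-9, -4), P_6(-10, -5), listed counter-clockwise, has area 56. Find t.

8

Write out the shoelace sum; only the two edges meeting at P_2 involve t:
2·Area = [(5·(-5) − t·(-10)) + (t·(-5) − (-1)·(-5))] + 102
       = 5·t + 72 = 112
⇒ t = 8.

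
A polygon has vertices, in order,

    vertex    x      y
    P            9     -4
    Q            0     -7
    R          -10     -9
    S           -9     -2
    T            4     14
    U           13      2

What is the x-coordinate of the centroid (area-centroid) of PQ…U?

Apply the surveyor's formula. First the cross-terms c_i = x_i·y_{i+1} − x_{i+1}·y_i:
  -63, -70, -61, -118, -174, -70  ⇒  2A = -556, A = -278.
Then Σ (x_i + x_{i+1})·c_i = -2616, so x̄ = -2616 / (6·(-278)) = 218/139.

218/139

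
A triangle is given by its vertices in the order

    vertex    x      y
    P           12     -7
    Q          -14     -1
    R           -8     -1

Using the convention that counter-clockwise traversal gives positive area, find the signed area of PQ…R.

-18

Cross-terms: -110, 6, 68  ⇒  Σ = -36
Signed area = Σ/2 = -18 (negative ⇒ clockwise traversal).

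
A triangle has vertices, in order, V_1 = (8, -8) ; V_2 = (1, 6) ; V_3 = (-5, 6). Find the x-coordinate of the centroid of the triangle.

Apply the shoelace (surveyor's) formula. First the cross-terms c_i = x_i·y_{i+1} − x_{i+1}·y_i:
  56, 36, -8  ⇒  2A = 84, A = 42.
Then Σ (x_i + x_{i+1})·c_i = 336, so x̄ = 336 / (6·42) = 4/3.

4/3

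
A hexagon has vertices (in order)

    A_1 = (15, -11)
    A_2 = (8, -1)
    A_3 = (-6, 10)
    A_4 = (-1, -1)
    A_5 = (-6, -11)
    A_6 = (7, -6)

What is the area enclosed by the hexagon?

A_1→A_2: (15)(-1) − (8)(-11) = 73
A_2→A_3: (8)(10) − (-6)(-1) = 74
A_3→A_4: (-6)(-1) − (-1)(10) = 16
A_4→A_5: (-1)(-11) − (-6)(-1) = 5
A_5→A_6: (-6)(-6) − (7)(-11) = 113
A_6→A_1: (7)(-11) − (15)(-6) = 13
Σ = 294
Area = |Σ|/2 = 147.

147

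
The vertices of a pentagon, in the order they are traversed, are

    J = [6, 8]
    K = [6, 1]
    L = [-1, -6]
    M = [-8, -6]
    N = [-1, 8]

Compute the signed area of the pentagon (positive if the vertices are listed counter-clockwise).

-122.5

J→K: (6)(1) − (6)(8) = -42
K→L: (6)(-6) − (-1)(1) = -35
L→M: (-1)(-6) − (-8)(-6) = -42
M→N: (-8)(8) − (-1)(-6) = -70
N→J: (-1)(8) − (6)(8) = -56
Σ = -245
Signed area = Σ/2 = -122.5 (negative ⇒ clockwise traversal).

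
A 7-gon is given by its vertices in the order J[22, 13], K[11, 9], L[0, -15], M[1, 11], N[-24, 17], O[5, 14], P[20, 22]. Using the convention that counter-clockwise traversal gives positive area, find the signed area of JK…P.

Apply the shoelace (surveyor's) formula: 2A = Σ (x_i·y_{i+1} − x_{i+1}·y_i), indices taken mod 7.
Σ = (55) + (-165) + (15) + (281) + (-421) + (-170) + (-224) = -629
Signed area = Σ/2 = -314.5 (negative ⇒ clockwise traversal).

-314.5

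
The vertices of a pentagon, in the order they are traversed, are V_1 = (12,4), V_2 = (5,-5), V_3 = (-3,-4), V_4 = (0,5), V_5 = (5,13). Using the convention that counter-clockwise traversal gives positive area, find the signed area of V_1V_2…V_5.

Apply the shoelace (surveyor's) formula: 2A = Σ (x_i·y_{i+1} − x_{i+1}·y_i), indices taken mod 5.
Σ = (-80) + (-35) + (-15) + (-25) + (-136) = -291
Signed area = Σ/2 = -145.5 (negative ⇒ clockwise traversal).

-145.5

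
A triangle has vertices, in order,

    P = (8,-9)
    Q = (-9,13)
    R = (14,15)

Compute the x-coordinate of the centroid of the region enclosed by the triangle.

Apply the shoelace formula. First the cross-terms c_i = x_i·y_{i+1} − x_{i+1}·y_i:
  23, -317, -246  ⇒  2A = -540, A = -270.
Then Σ (x_i + x_{i+1})·c_i = -7020, so x̄ = -7020 / (6·(-270)) = 13/3.

13/3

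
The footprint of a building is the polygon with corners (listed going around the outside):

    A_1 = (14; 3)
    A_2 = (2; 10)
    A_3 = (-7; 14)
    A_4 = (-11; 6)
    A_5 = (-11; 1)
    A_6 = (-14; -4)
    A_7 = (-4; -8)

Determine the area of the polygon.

326.5

Apply Gauss's area formula: 2A = Σ (x_i·y_{i+1} − x_{i+1}·y_i), indices taken mod 7.
Σ = (134) + (98) + (112) + (55) + (58) + (96) + (100) = 653
Area = |Σ|/2 = 326.5.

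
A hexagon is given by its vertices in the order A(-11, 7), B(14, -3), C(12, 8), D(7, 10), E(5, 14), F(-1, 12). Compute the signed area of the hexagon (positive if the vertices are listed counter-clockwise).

Cross-terms: -65, 148, 64, 48, 74, 125  ⇒  Σ = 394
Signed area = Σ/2 = 197 (positive ⇒ counter-clockwise traversal).

197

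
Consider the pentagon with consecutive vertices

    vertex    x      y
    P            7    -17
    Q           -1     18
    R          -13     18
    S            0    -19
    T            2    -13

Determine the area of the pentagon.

Σ = (109) + (216) + (247) + (38) + (57) = 667
Area = |Σ|/2 = 333.5.

333.5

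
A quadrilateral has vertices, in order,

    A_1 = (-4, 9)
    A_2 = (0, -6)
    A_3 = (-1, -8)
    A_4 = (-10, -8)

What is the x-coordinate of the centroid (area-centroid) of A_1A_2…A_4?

Apply the shoelace (surveyor's) formula. First the cross-terms c_i = x_i·y_{i+1} − x_{i+1}·y_i:
  24, -6, -72, -122  ⇒  2A = -176, A = -88.
Then Σ (x_i + x_{i+1})·c_i = 2410, so x̄ = 2410 / (6·(-88)) = -1205/264.

-1205/264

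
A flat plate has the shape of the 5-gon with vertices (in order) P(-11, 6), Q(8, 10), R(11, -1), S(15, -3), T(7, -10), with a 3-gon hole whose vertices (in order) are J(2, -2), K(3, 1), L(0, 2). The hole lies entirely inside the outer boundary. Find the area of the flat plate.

240.5

Outer boundary:
Apply the surveyor's formula: 2A = Σ (x_i·y_{i+1} − x_{i+1}·y_i), indices taken mod 5.
Cross-terms: -158, -118, -18, -129, -68  ⇒  Σ = -491
Area = |Σ|/2 = 245.5.
Hole:
Apply the shoelace formula: 2A = Σ (x_i·y_{i+1} − x_{i+1}·y_i), indices taken mod 3.
J→K: (2)(1) − (3)(-2) = 8
K→L: (3)(2) − (0)(1) = 6
L→J: (0)(-2) − (2)(2) = -4
Σ = 10
Area = |Σ|/2 = 5.
Net area = 245.5 − 5 = 240.5.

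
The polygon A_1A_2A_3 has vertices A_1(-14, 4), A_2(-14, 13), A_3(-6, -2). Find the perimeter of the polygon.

36

|A_1A_2| = √((0)² + (9)²) = √81 = 9
|A_2A_3| = √((8)² + (-15)²) = √289 = 17
|A_3A_1| = √((-8)² + (6)²) = √100 = 10
Perimeter = 9 + 17 + 10 = 36.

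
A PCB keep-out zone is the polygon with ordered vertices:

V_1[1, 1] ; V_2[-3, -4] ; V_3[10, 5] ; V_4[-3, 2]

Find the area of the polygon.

27

Σ = (-1) + (25) + (35) + (-5) = 54
Area = |Σ|/2 = 27.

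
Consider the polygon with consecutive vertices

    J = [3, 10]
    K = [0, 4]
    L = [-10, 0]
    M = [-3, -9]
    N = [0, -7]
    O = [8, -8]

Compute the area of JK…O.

Apply Gauss's area formula: 2A = Σ (x_i·y_{i+1} − x_{i+1}·y_i), indices taken mod 6.
Σ = (12) + (40) + (90) + (21) + (56) + (104) = 323
Area = |Σ|/2 = 161.5.

161.5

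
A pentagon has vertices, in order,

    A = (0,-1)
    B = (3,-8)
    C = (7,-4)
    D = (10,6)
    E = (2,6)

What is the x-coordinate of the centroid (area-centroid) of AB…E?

4.6

Apply the shoelace (surveyor's) formula. First the cross-terms c_i = x_i·y_{i+1} − x_{i+1}·y_i:
  3, 44, 82, 48, -2  ⇒  2A = 175, A = 87.5.
Then Σ (x_i + x_{i+1})·c_i = 2415, so x̄ = 2415 / (6·87.5) = 4.6.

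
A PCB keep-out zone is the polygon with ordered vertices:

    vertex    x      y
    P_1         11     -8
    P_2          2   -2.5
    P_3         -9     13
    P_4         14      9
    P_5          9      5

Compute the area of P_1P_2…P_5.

Σ = (-11.5) + (3.5) + (-263) + (-11) + (-127) = -409
Area = |Σ|/2 = 204.5.

204.5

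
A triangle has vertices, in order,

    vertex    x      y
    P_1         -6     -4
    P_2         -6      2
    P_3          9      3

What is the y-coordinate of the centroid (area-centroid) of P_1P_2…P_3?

1/3

Apply the shoelace (surveyor's) formula. First the cross-terms c_i = x_i·y_{i+1} − x_{i+1}·y_i:
  -36, -36, -18  ⇒  2A = -90, A = -45.
Then Σ (y_i + y_{i+1})·c_i = -90, so ȳ = -90 / (6·(-45)) = 1/3.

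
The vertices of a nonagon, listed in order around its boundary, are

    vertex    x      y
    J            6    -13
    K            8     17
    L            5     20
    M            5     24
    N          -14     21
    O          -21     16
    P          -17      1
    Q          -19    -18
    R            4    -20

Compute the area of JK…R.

1027.5

Apply the shoelace formula: 2A = Σ (x_i·y_{i+1} − x_{i+1}·y_i), indices taken mod 9.
J→K: (6)(17) − (8)(-13) = 206
K→L: (8)(20) − (5)(17) = 75
L→M: (5)(24) − (5)(20) = 20
M→N: (5)(21) − (-14)(24) = 441
N→O: (-14)(16) − (-21)(21) = 217
O→P: (-21)(1) − (-17)(16) = 251
P→Q: (-17)(-18) − (-19)(1) = 325
Q→R: (-19)(-20) − (4)(-18) = 452
R→J: (4)(-13) − (6)(-20) = 68
Σ = 2055
Area = |Σ|/2 = 1027.5.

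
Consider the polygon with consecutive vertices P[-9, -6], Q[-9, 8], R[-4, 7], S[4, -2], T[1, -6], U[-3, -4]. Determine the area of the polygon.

Apply the surveyor's formula: 2A = Σ (x_i·y_{i+1} − x_{i+1}·y_i), indices taken mod 6.
Σ = (-126) + (-31) + (-20) + (-22) + (-22) + (-18) = -239
Area = |Σ|/2 = 119.5.

119.5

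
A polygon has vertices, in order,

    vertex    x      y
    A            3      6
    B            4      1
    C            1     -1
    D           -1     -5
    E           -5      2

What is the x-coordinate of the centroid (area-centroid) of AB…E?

-62/285

Apply the shoelace formula. First the cross-terms c_i = x_i·y_{i+1} − x_{i+1}·y_i:
  -21, -5, -6, -27, -36  ⇒  2A = -95, A = -47.5.
Then Σ (x_i + x_{i+1})·c_i = 62, so x̄ = 62 / (6·(-47.5)) = -62/285.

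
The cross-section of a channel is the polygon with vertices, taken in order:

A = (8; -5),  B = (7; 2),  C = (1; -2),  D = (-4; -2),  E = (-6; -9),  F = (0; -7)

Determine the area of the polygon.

73.5

Apply the shoelace (surveyor's) formula: 2A = Σ (x_i·y_{i+1} − x_{i+1}·y_i), indices taken mod 6.
Σ = (51) + (-16) + (-10) + (24) + (42) + (56) = 147
Area = |Σ|/2 = 73.5.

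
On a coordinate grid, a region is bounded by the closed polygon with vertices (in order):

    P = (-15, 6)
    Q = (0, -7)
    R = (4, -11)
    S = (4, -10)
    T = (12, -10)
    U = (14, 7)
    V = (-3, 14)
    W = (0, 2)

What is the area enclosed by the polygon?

Σ = (105) + (28) + (4) + (80) + (224) + (217) + (-6) + (30) = 682
Area = |Σ|/2 = 341.

341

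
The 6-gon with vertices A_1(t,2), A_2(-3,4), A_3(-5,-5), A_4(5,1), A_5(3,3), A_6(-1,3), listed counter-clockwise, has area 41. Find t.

Write out the shoelace sum; only the two edges meeting at A_1 involve t:
2·Area = [((-1)·2 − t·3) + (t·4 − (-3)·2)] + 79
       = 1·t + 83 = 82
⇒ t = -1.

-1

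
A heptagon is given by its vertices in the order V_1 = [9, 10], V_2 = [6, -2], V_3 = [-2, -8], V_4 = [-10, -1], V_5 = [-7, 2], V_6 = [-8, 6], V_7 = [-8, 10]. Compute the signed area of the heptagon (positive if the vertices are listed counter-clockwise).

-231.5

Apply the shoelace formula: 2A = Σ (x_i·y_{i+1} − x_{i+1}·y_i), indices taken mod 7.
Cross-terms: -78, -52, -78, -27, -26, -32, -170  ⇒  Σ = -463
Signed area = Σ/2 = -231.5 (negative ⇒ clockwise traversal).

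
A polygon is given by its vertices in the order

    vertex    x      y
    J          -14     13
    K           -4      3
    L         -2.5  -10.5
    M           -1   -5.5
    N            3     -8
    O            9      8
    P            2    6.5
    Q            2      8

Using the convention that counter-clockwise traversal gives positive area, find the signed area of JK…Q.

183.375

Cross-terms: 10, 49.5, 3.25, 24.5, 96, 42.5, 3, 138  ⇒  Σ = 366.75
Signed area = Σ/2 = 183.375 (positive ⇒ counter-clockwise traversal).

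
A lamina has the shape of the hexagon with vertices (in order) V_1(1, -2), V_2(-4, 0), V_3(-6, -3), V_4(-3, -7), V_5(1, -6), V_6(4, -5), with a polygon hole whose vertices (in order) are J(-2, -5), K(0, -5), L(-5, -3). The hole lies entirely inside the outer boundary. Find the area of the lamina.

37

Outer boundary:
Apply the surveyor's formula: 2A = Σ (x_i·y_{i+1} − x_{i+1}·y_i), indices taken mod 6.
Σ = (-8) + (12) + (33) + (25) + (19) + (-3) = 78
Area = |Σ|/2 = 39.
Hole:
Σ = (10) + (-25) + (19) = 4
Area = |Σ|/2 = 2.
Net area = 39 − 2 = 37.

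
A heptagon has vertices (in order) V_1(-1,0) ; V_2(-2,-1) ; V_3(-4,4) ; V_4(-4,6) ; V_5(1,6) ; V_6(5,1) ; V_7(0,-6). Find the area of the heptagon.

Σ = (1) + (-12) + (-8) + (-30) + (-29) + (-30) + (-6) = -114
Area = |Σ|/2 = 57.

57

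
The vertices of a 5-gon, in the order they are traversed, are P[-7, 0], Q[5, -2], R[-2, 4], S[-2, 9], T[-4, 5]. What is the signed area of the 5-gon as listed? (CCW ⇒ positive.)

Apply the shoelace (surveyor's) formula: 2A = Σ (x_i·y_{i+1} − x_{i+1}·y_i), indices taken mod 5.
P→Q: (-7)(-2) − (5)(0) = 14
Q→R: (5)(4) − (-2)(-2) = 16
R→S: (-2)(9) − (-2)(4) = -10
S→T: (-2)(5) − (-4)(9) = 26
T→P: (-4)(0) − (-7)(5) = 35
Σ = 81
Signed area = Σ/2 = 40.5 (positive ⇒ counter-clockwise traversal).

40.5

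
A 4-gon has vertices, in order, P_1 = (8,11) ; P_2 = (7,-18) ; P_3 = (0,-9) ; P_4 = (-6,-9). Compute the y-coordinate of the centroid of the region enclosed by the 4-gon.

Apply the shoelace (surveyor's) formula. First the cross-terms c_i = x_i·y_{i+1} − x_{i+1}·y_i:
  -221, -63, -54, 6  ⇒  2A = -332, A = -166.
Then Σ (y_i + y_{i+1})·c_i = 4232, so ȳ = 4232 / (6·(-166)) = -1058/249.

-1058/249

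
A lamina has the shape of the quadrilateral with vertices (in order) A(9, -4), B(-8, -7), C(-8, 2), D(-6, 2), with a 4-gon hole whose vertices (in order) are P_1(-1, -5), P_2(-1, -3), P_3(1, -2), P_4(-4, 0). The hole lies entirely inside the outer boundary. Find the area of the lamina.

75

Outer boundary:
Σ = (-95) + (-72) + (-4) + (6) = -165
Area = |Σ|/2 = 82.5.
Hole:
Apply the shoelace formula: 2A = Σ (x_i·y_{i+1} − x_{i+1}·y_i), indices taken mod 4.
Σ = (-2) + (5) + (-8) + (20) = 15
Area = |Σ|/2 = 7.5.
Net area = 82.5 − 7.5 = 75.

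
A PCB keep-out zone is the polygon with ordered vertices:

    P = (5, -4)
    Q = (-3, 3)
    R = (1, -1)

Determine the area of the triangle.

2

Σ = (3) + (0) + (1) = 4
Area = |Σ|/2 = 2.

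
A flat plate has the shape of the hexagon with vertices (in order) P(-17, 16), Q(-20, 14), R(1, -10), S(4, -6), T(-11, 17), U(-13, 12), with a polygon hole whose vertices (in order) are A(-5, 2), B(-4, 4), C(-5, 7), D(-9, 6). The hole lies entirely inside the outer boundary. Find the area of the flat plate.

182

Outer boundary:
Apply the surveyor's formula: 2A = Σ (x_i·y_{i+1} − x_{i+1}·y_i), indices taken mod 6.
Σ = (82) + (186) + (34) + (2) + (89) + (-4) = 389
Area = |Σ|/2 = 194.5.
Hole:
Cross-terms: -12, -8, 33, 12  ⇒  Σ = 25
Area = |Σ|/2 = 12.5.
Net area = 194.5 − 12.5 = 182.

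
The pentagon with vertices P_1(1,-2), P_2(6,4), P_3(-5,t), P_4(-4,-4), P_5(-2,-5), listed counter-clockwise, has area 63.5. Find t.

Write out the shoelace sum; only the two edges meeting at P_3 involve t:
2·Area = [(6·t − (-5)·4) + ((-5)·(-4) − (-4)·t)] + 37
       = 10·t + 77 = 127
⇒ t = 5.

5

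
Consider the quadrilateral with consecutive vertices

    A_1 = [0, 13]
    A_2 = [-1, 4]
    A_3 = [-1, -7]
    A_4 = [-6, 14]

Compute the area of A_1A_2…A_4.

Apply the shoelace (surveyor's) formula: 2A = Σ (x_i·y_{i+1} − x_{i+1}·y_i), indices taken mod 4.
Σ = (13) + (11) + (-56) + (-78) = -110
Area = |Σ|/2 = 55.

55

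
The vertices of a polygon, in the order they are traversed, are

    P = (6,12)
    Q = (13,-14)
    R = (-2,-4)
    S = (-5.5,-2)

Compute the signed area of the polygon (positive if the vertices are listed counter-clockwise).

-196

Apply Gauss's area formula: 2A = Σ (x_i·y_{i+1} − x_{i+1}·y_i), indices taken mod 4.
P→Q: (6)(-14) − (13)(12) = -240
Q→R: (13)(-4) − (-2)(-14) = -80
R→S: (-2)(-2) − (-5.5)(-4) = -18
S→P: (-5.5)(12) − (6)(-2) = -54
Σ = -392
Signed area = Σ/2 = -196 (negative ⇒ clockwise traversal).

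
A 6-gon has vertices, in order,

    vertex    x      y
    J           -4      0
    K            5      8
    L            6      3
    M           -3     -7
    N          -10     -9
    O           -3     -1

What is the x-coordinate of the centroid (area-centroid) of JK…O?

Apply the shoelace formula. First the cross-terms c_i = x_i·y_{i+1} − x_{i+1}·y_i:
  -32, -33, -33, -43, -17, -4  ⇒  2A = -162, A = -81.
Then Σ (x_i + x_{i+1})·c_i = 314, so x̄ = 314 / (6·(-81)) = -157/243.

-157/243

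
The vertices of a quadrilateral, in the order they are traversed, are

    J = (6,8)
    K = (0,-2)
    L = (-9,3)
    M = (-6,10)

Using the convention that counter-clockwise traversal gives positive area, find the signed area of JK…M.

Apply the surveyor's formula: 2A = Σ (x_i·y_{i+1} − x_{i+1}·y_i), indices taken mod 4.
Σ = (-12) + (-18) + (-72) + (-108) = -210
Signed area = Σ/2 = -105 (negative ⇒ clockwise traversal).

-105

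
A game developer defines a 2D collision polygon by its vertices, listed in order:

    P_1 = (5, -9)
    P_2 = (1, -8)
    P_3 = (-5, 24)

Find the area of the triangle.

Apply the surveyor's formula: 2A = Σ (x_i·y_{i+1} − x_{i+1}·y_i), indices taken mod 3.
Cross-terms: -31, -16, -75  ⇒  Σ = -122
Area = |Σ|/2 = 61.

61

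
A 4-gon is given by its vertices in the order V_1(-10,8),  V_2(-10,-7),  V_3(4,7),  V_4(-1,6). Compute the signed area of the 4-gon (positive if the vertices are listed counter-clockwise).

95.5

Apply Gauss's area formula: 2A = Σ (x_i·y_{i+1} − x_{i+1}·y_i), indices taken mod 4.
Σ = (150) + (-42) + (31) + (52) = 191
Signed area = Σ/2 = 95.5 (positive ⇒ counter-clockwise traversal).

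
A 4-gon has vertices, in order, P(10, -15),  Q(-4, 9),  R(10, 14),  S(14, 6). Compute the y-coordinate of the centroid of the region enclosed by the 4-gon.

Apply the shoelace (surveyor's) formula. First the cross-terms c_i = x_i·y_{i+1} − x_{i+1}·y_i:
  30, -146, -136, -270  ⇒  2A = -522, A = -261.
Then Σ (y_i + y_{i+1})·c_i = -3828, so ȳ = -3828 / (6·(-261)) = 22/9.

22/9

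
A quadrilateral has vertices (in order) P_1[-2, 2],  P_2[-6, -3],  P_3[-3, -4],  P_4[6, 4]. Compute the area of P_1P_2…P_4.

32.5

Apply Gauss's area formula: 2A = Σ (x_i·y_{i+1} − x_{i+1}·y_i), indices taken mod 4.
Σ = (18) + (15) + (12) + (20) = 65
Area = |Σ|/2 = 32.5.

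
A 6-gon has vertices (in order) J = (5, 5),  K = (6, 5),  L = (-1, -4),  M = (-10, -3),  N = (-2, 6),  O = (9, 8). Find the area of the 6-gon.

96

Σ = (-5) + (-19) + (-37) + (-66) + (-70) + (5) = -192
Area = |Σ|/2 = 96.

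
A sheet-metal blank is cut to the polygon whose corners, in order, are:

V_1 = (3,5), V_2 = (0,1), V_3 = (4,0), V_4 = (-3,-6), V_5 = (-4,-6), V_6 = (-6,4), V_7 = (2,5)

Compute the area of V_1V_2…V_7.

63

Apply the shoelace formula: 2A = Σ (x_i·y_{i+1} − x_{i+1}·y_i), indices taken mod 7.
Σ = (3) + (-4) + (-24) + (-6) + (-52) + (-38) + (-5) = -126
Area = |Σ|/2 = 63.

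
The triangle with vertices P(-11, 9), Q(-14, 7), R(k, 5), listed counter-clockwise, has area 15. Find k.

The doubled signed area Σ (x_i y_{i+1} − x_{i+1} y_i) is linear in k.
With k=0 it equals 34; the coefficient of k is 2 (from the two edges through R).
So 2·k + 34 = 2·15 = 30 ⇒ k = -2.

-2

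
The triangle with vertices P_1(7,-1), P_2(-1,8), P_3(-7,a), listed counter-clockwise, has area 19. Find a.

10

The doubled signed area Σ (x_i y_{i+1} − x_{i+1} y_i) is linear in a.
With a=0 it equals 118; the coefficient of a is -8 (from the two edges through P_3).
So -8·a + 118 = 2·19 = 38 ⇒ a = 10.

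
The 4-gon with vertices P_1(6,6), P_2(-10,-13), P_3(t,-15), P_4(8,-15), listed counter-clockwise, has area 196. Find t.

-1

Write out the shoelace sum; only the two edges meeting at P_3 involve t:
2·Area = [((-10)·(-15) − t·(-13)) + (t·(-15) − 8·(-15))] + 120
       = -2·t + 390 = 392
⇒ t = -1.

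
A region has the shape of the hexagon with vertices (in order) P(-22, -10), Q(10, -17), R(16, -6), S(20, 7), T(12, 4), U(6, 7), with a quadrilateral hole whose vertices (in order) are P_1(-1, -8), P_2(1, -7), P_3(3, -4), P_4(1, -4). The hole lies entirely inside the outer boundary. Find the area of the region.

Outer boundary:
Σ = (474) + (212) + (232) + (-4) + (60) + (94) = 1068
Area = |Σ|/2 = 534.
Hole:
Σ = (15) + (17) + (-8) + (-12) = 12
Area = |Σ|/2 = 6.
Net area = 534 − 6 = 528.

528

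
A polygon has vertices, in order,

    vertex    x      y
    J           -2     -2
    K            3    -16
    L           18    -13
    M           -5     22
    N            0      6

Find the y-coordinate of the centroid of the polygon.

Apply Gauss's area formula. First the cross-terms c_i = x_i·y_{i+1} − x_{i+1}·y_i:
  38, 249, 331, -30, 12  ⇒  2A = 600, A = 300.
Then Σ (y_i + y_{i+1})·c_i = -5718, so ȳ = -5718 / (6·300) = -953/300.

-953/300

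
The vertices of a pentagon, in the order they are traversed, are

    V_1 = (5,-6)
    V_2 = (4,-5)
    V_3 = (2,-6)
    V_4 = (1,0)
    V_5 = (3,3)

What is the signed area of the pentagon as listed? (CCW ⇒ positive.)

-19.5

Apply the shoelace (surveyor's) formula: 2A = Σ (x_i·y_{i+1} − x_{i+1}·y_i), indices taken mod 5.
Cross-terms: -1, -14, 6, 3, -33  ⇒  Σ = -39
Signed area = Σ/2 = -19.5 (negative ⇒ clockwise traversal).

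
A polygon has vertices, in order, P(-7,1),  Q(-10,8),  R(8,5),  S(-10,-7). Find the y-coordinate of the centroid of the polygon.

34/15

Apply the shoelace (surveyor's) formula. First the cross-terms c_i = x_i·y_{i+1} − x_{i+1}·y_i:
  -46, -114, -6, -59  ⇒  2A = -225, A = -112.5.
Then Σ (y_i + y_{i+1})·c_i = -1530, so ȳ = -1530 / (6·(-112.5)) = 34/15.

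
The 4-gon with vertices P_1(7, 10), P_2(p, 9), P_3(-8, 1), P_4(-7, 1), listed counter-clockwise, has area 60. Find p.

The doubled signed area Σ (x_i y_{i+1} − x_{i+1} y_i) is linear in p.
With p=0 it equals 57; the coefficient of p is -9 (from the two edges through P_2).
So -9·p + 57 = 2·60 = 120 ⇒ p = -7.

-7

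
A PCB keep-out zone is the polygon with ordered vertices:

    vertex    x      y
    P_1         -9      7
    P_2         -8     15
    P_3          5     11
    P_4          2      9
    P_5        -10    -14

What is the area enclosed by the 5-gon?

176.5

Cross-terms: -79, -163, 23, 62, -196  ⇒  Σ = -353
Area = |Σ|/2 = 176.5.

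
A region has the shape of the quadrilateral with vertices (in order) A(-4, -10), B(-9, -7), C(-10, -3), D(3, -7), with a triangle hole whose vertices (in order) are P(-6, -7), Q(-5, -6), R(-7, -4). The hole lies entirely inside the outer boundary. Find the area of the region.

Outer boundary:
A→B: (-4)(-7) − (-9)(-10) = -62
B→C: (-9)(-3) − (-10)(-7) = -43
C→D: (-10)(-7) − (3)(-3) = 79
D→A: (3)(-10) − (-4)(-7) = -58
Σ = -84
Area = |Σ|/2 = 42.
Hole:
Apply Gauss's area formula: 2A = Σ (x_i·y_{i+1} − x_{i+1}·y_i), indices taken mod 3.
P→Q: (-6)(-6) − (-5)(-7) = 1
Q→R: (-5)(-4) − (-7)(-6) = -22
R→P: (-7)(-7) − (-6)(-4) = 25
Σ = 4
Area = |Σ|/2 = 2.
Net area = 42 − 2 = 40.

40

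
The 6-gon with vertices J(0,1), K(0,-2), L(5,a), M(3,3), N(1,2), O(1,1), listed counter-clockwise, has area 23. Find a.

-6

The doubled signed area Σ (x_i y_{i+1} − x_{i+1} y_i) is linear in a.
With a=0 it equals 28; the coefficient of a is -3 (from the two edges through L).
So -3·a + 28 = 2·23 = 46 ⇒ a = -6.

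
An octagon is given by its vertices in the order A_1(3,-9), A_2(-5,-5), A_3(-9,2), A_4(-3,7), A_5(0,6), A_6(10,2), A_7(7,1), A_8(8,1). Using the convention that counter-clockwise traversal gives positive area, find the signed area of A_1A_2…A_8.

A_1→A_2: (3)(-5) − (-5)(-9) = -60
A_2→A_3: (-5)(2) − (-9)(-5) = -55
A_3→A_4: (-9)(7) − (-3)(2) = -57
A_4→A_5: (-3)(6) − (0)(7) = -18
A_5→A_6: (0)(2) − (10)(6) = -60
A_6→A_7: (10)(1) − (7)(2) = -4
A_7→A_8: (7)(1) − (8)(1) = -1
A_8→A_1: (8)(-9) − (3)(1) = -75
Σ = -330
Signed area = Σ/2 = -165 (negative ⇒ clockwise traversal).

-165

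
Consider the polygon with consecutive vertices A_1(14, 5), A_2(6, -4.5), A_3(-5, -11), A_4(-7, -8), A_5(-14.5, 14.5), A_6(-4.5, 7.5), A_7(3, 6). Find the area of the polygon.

299

Cross-terms: -93, -88.5, -37, -217.5, -43.5, -49.5, -69  ⇒  Σ = -598
Area = |Σ|/2 = 299.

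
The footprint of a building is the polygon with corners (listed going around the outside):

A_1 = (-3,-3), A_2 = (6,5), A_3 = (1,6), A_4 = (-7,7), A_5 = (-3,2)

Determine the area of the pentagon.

52.5

A_1→A_2: (-3)(5) − (6)(-3) = 3
A_2→A_3: (6)(6) − (1)(5) = 31
A_3→A_4: (1)(7) − (-7)(6) = 49
A_4→A_5: (-7)(2) − (-3)(7) = 7
A_5→A_1: (-3)(-3) − (-3)(2) = 15
Σ = 105
Area = |Σ|/2 = 52.5.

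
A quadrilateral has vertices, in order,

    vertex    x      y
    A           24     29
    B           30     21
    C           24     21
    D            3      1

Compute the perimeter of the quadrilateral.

80

|AB| = √((6)² + (-8)²) = √100 = 10
|BC| = √((-6)² + (0)²) = √36 = 6
|CD| = √((-21)² + (-20)²) = √841 = 29
|DA| = √((21)² + (28)²) = √1225 = 35
Perimeter = 10 + 6 + 29 + 35 = 80.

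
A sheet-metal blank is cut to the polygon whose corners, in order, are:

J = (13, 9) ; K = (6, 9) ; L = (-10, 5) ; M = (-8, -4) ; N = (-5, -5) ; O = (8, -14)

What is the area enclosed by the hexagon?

323.5

Σ = (63) + (120) + (80) + (20) + (110) + (254) = 647
Area = |Σ|/2 = 323.5.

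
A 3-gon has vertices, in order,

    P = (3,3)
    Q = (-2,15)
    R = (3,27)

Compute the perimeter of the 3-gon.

|PQ| = √((-5)² + (12)²) = √169 = 13
|QR| = √((5)² + (12)²) = √169 = 13
|RP| = √((0)² + (-24)²) = √576 = 24
Perimeter = 13 + 13 + 24 = 50.

50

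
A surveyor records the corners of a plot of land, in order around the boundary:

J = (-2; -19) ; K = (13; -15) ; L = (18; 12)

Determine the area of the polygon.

192.5

Apply Gauss's area formula: 2A = Σ (x_i·y_{i+1} − x_{i+1}·y_i), indices taken mod 3.
Σ = (277) + (426) + (-318) = 385
Area = |Σ|/2 = 192.5.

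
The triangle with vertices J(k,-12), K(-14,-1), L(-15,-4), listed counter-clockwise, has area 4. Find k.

-15

Write out the shoelace sum; only the two edges meeting at J involve k:
2·Area = [((-15)·(-12) − k·(-4)) + (k·(-1) − (-14)·(-12))] + 41
       = 3·k + 53 = 8
⇒ k = -15.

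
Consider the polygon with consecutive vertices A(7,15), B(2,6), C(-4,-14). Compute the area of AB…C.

Σ = (12) + (-4) + (38) = 46
Area = |Σ|/2 = 23.

23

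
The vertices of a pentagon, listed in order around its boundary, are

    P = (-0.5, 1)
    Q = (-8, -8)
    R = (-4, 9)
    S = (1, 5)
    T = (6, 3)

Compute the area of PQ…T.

70.25

P→Q: (-0.5)(-8) − (-8)(1) = 12
Q→R: (-8)(9) − (-4)(-8) = -104
R→S: (-4)(5) − (1)(9) = -29
S→T: (1)(3) − (6)(5) = -27
T→P: (6)(1) − (-0.5)(3) = 7.5
Σ = -140.5
Area = |Σ|/2 = 70.25.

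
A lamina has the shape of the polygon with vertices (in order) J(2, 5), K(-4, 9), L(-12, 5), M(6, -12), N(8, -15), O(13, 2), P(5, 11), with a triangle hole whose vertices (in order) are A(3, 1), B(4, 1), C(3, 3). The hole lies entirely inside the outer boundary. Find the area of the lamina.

295.5

Outer boundary:
Apply Gauss's area formula: 2A = Σ (x_i·y_{i+1} − x_{i+1}·y_i), indices taken mod 7.
Σ = (38) + (88) + (114) + (6) + (211) + (133) + (3) = 593
Area = |Σ|/2 = 296.5.
Hole:
Apply the shoelace (surveyor's) formula: 2A = Σ (x_i·y_{i+1} − x_{i+1}·y_i), indices taken mod 3.
Σ = (-1) + (9) + (-6) = 2
Area = |Σ|/2 = 1.
Net area = 296.5 − 1 = 295.5.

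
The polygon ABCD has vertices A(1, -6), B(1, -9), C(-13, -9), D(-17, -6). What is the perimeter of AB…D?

|AB| = √((0)² + (-3)²) = √9 = 3
|BC| = √((-14)² + (0)²) = √196 = 14
|CD| = √((-4)² + (3)²) = √25 = 5
|DA| = √((18)² + (0)²) = √324 = 18
Perimeter = 3 + 14 + 5 + 18 = 40.

40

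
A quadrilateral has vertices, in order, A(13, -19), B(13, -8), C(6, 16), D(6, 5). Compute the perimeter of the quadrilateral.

|AB| = √((0)² + (11)²) = √121 = 11
|BC| = √((-7)² + (24)²) = √625 = 25
|CD| = √((0)² + (-11)²) = √121 = 11
|DA| = √((7)² + (-24)²) = √625 = 25
Perimeter = 11 + 25 + 11 + 25 = 72.

72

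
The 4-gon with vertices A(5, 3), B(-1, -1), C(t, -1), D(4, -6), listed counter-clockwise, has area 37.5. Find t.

Write out the shoelace sum; only the two edges meeting at C involve t:
2·Area = [((-1)·(-1) − t·(-1)) + (t·(-6) − 4·(-1))] + 40
       = -5·t + 45 = 75
⇒ t = -6.

-6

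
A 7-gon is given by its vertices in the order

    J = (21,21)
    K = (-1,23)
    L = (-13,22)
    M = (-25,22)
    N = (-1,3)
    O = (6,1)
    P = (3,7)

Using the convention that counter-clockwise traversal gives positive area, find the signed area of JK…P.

464

Apply the surveyor's formula: 2A = Σ (x_i·y_{i+1} − x_{i+1}·y_i), indices taken mod 7.
J→K: (21)(23) − (-1)(21) = 504
K→L: (-1)(22) − (-13)(23) = 277
L→M: (-13)(22) − (-25)(22) = 264
M→N: (-25)(3) − (-1)(22) = -53
N→O: (-1)(1) − (6)(3) = -19
O→P: (6)(7) − (3)(1) = 39
P→J: (3)(21) − (21)(7) = -84
Σ = 928
Signed area = Σ/2 = 464 (positive ⇒ counter-clockwise traversal).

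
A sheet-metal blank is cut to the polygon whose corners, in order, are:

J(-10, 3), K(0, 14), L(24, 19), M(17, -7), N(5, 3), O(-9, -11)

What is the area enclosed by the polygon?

Apply the shoelace (surveyor's) formula: 2A = Σ (x_i·y_{i+1} − x_{i+1}·y_i), indices taken mod 6.
Cross-terms: -140, -336, -491, 86, -28, -137  ⇒  Σ = -1046
Area = |Σ|/2 = 523.

523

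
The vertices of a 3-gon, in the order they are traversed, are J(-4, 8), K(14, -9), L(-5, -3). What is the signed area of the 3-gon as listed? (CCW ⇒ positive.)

Apply Gauss's area formula: 2A = Σ (x_i·y_{i+1} − x_{i+1}·y_i), indices taken mod 3.
Σ = (-76) + (-87) + (-52) = -215
Signed area = Σ/2 = -107.5 (negative ⇒ clockwise traversal).

-107.5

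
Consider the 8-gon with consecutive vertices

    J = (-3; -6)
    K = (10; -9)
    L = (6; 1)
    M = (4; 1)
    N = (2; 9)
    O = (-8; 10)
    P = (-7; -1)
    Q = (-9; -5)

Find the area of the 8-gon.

Apply the shoelace (surveyor's) formula: 2A = Σ (x_i·y_{i+1} − x_{i+1}·y_i), indices taken mod 8.
Cross-terms: 87, 64, 2, 34, 92, 78, 26, 39  ⇒  Σ = 422
Area = |Σ|/2 = 211.

211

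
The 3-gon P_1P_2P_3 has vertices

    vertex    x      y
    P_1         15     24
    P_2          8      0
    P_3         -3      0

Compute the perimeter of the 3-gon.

66

|P_1P_2| = √((-7)² + (-24)²) = √625 = 25
|P_2P_3| = √((-11)² + (0)²) = √121 = 11
|P_3P_1| = √((18)² + (24)²) = √900 = 30
Perimeter = 25 + 11 + 30 = 66.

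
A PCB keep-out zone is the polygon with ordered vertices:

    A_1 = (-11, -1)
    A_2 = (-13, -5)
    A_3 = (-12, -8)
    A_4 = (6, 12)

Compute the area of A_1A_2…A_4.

58

Apply the shoelace (surveyor's) formula: 2A = Σ (x_i·y_{i+1} − x_{i+1}·y_i), indices taken mod 4.
Cross-terms: 42, 44, -96, 126  ⇒  Σ = 116
Area = |Σ|/2 = 58.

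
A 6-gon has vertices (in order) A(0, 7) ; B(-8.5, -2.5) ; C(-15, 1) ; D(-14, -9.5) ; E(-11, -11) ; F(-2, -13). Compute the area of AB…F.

Apply the shoelace (surveyor's) formula: 2A = Σ (x_i·y_{i+1} − x_{i+1}·y_i), indices taken mod 6.
A→B: (0)(-2.5) − (-8.5)(7) = 59.5
B→C: (-8.5)(1) − (-15)(-2.5) = -46
C→D: (-15)(-9.5) − (-14)(1) = 156.5
D→E: (-14)(-11) − (-11)(-9.5) = 49.5
E→F: (-11)(-13) − (-2)(-11) = 121
F→A: (-2)(7) − (0)(-13) = -14
Σ = 326.5
Area = |Σ|/2 = 163.25.

163.25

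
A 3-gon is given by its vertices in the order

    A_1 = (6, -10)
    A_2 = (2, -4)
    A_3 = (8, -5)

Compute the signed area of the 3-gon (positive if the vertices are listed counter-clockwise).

-16

Σ = (-4) + (22) + (-50) = -32
Signed area = Σ/2 = -16 (negative ⇒ clockwise traversal).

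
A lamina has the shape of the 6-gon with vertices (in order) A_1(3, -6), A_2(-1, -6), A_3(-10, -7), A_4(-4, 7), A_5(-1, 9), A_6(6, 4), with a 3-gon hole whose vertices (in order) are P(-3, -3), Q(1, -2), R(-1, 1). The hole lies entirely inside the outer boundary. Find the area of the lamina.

148

Outer boundary:
Apply the shoelace (surveyor's) formula: 2A = Σ (x_i·y_{i+1} − x_{i+1}·y_i), indices taken mod 6.
A_1→A_2: (3)(-6) − (-1)(-6) = -24
A_2→A_3: (-1)(-7) − (-10)(-6) = -53
A_3→A_4: (-10)(7) − (-4)(-7) = -98
A_4→A_5: (-4)(9) − (-1)(7) = -29
A_5→A_6: (-1)(4) − (6)(9) = -58
A_6→A_1: (6)(-6) − (3)(4) = -48
Σ = -310
Area = |Σ|/2 = 155.
Hole:
Apply Gauss's area formula: 2A = Σ (x_i·y_{i+1} − x_{i+1}·y_i), indices taken mod 3.
P→Q: (-3)(-2) − (1)(-3) = 9
Q→R: (1)(1) − (-1)(-2) = -1
R→P: (-1)(-3) − (-3)(1) = 6
Σ = 14
Area = |Σ|/2 = 7.
Net area = 155 − 7 = 148.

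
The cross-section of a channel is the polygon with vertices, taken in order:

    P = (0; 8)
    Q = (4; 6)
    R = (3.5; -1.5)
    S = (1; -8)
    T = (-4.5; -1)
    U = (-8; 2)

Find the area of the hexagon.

Σ = (-32) + (-27) + (-26.5) + (-37) + (-17) + (-64) = -203.5
Area = |Σ|/2 = 101.75.

101.75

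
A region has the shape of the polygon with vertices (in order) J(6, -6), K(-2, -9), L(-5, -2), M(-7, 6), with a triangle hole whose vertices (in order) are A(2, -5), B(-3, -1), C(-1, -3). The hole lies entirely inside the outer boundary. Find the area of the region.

71.5

Outer boundary:
Apply Gauss's area formula: 2A = Σ (x_i·y_{i+1} − x_{i+1}·y_i), indices taken mod 4.
Σ = (-66) + (-41) + (-44) + (6) = -145
Area = |Σ|/2 = 72.5.
Hole:
Σ = (-17) + (8) + (11) = 2
Area = |Σ|/2 = 1.
Net area = 72.5 − 1 = 71.5.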